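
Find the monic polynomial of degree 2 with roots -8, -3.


A monic polynomial with roots -8, -3 is:
p(x) = (x + 8)(x + 3)
After multiplying by (x + 8): x + 8
After multiplying by (x + 3): x^2 + 11x + 24

x^2 + 11x + 24


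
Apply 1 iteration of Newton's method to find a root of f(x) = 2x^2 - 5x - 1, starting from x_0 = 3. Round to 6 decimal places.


Newton's method: x_(n+1) = x_n - f(x_n)/f'(x_n)
f(x) = 2x^2 - 5x - 1
f'(x) = 4x - 5

Iteration 1:
  f(3.000000) = 2.000000
  f'(3.000000) = 7.000000
  x_1 = 3.000000 - (2.000000)/(7.000000) = 2.714286

x_1 = 2.714286


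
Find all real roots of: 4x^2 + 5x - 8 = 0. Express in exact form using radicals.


Using the quadratic formula: x = (-b ± sqrt(b^2 - 4ac)) / (2a)
Here a = 4, b = 5, c = -8
Discriminant = b^2 - 4ac = 5^2 - 4(4)(-8) = 25 + 128 = 153
Since discriminant = 153 > 0, there are two real roots.
x = (-5 ± 3*sqrt(17)) / 8
Numerically: x ≈ 0.9212 or x ≈ -2.1712

x = (-5 + 3*sqrt(17)) / 8 or x = (-5 - 3*sqrt(17)) / 8


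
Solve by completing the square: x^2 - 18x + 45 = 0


Start: x^2 - 18x + 45 = 0
Move constant: x^2 - 18x = -45
Half of -18 is -9, squared is 81
Add 81 to both sides: x^2 - 18x + 81 = 36
(x - 9)^2 = 36
x - 9 = ±6
x = 9 + 6 = 15 or x = 9 - 6 = 3

x = 3, x = 15


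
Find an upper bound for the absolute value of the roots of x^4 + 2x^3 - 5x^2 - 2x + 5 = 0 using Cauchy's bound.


Cauchy's bound: all roots r satisfy |r| <= 1 + max(|a_i/a_n|) for i = 0,...,n-1
where a_n is the leading coefficient.

Coefficients: [1, 2, -5, -2, 5]
Leading coefficient a_n = 1
Ratios |a_i/a_n|: 2, 5, 2, 5
Maximum ratio: 5
Cauchy's bound: |r| <= 1 + 5 = 6

Upper bound = 6


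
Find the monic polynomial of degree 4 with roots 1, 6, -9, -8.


A monic polynomial with roots 1, 6, -9, -8 is:
p(x) = (x - 1)(x - 6)(x + 9)(x + 8)
After multiplying by (x - 1): x - 1
After multiplying by (x - 6): x^2 - 7x + 6
After multiplying by (x + 9): x^3 + 2x^2 - 57x + 54
After multiplying by (x + 8): x^4 + 10x^3 - 41x^2 - 402x + 432

x^4 + 10x^3 - 41x^2 - 402x + 432


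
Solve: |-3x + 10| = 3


An absolute value equation |expr| = 3 gives two cases:
Case 1: -3x + 10 = 3
  -3x = -7, so x = 7/3
Case 2: -3x + 10 = -3
  -3x = -13, so x = 13/3

x = 7/3, x = 13/3


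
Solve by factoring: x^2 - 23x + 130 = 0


We need two numbers that multiply to 130 and add to -23.
Those numbers are -10 and -13 (since (-10) * (-13) = 130 and (-10) + (-13) = -23).
So x^2 - 23x + 130 = (x - 10)(x - 13) = 0
Setting each factor to zero: x = 10 or x = 13

x = 10, x = 13


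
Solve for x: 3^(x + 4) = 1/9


Express both sides with the same base.
1/9 = 3^(-2)
Since the bases match, equate exponents: x + 4 = -2
So x = -2 - (4) = -6

x = -6


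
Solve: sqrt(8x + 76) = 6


Square both sides: 8x + 76 = 6^2 = 36
8x = 36 - 76 = -40
x = -5
Check: sqrt(8*(-5) + 76) = sqrt(36) = 6 ✓

x = -5


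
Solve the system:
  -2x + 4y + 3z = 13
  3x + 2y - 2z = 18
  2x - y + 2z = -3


Using Cramer's rule. Expand each determinant along the first row.
D  = (-2)*[2*2 - (-2)*(-1)] - 4*[3*2 - (-2)*2] + 3*[3*(-1) - 2*2]
  = (-2)*(2) - 4*(10) + 3*(-7) = -65
Dx = 13*[2*2 - (-2)*(-1)] - 4*[18*2 - (-2)*(-3)] + 3*[18*(-1) - 2*(-3)]
  = 13*(2) - 4*(30) + 3*(-12) = -130
Dy = (-2)*[18*2 - (-2)*(-3)] - 13*[3*2 - (-2)*2] + 3*[3*(-3) - 18*2]
  = (-2)*(30) - 13*(10) + 3*(-45) = -325
Dz = (-2)*[2*(-3) - 18*(-1)] - 4*[3*(-3) - 18*2] + 13*[3*(-1) - 2*2]
  = (-2)*(12) - 4*(-45) + 13*(-7) = 65
x = Dx/D = -130/-65 = 2, y = Dy/D = -325/-65 = 5, z = Dz/D = 65/-65 = -1
Check eq1: (-2)(2) + (4)(5) + (3)(-1) = 13 = 13 ✓
Check eq2: (3)(2) + (2)(5) + (-2)(-1) = 18 = 18 ✓
Check eq3: (2)(2) + (-1)(5) + (2)(-1) = -3 = -3 ✓

x = 2, y = 5, z = -1


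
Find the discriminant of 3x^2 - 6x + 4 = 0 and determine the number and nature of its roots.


For ax^2 + bx + c = 0, discriminant D = b^2 - 4ac
Here a = 3, b = -6, c = 4
D = (-6)^2 - 4(3)(4) = 36 - 48 = -12

D = -12 < 0
The equation has no real roots (2 complex conjugate roots).

Discriminant = -12, no real roots (2 complex conjugate roots)


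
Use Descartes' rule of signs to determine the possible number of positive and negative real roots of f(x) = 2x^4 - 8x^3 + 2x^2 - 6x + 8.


Descartes' rule of signs:

For positive roots, count sign changes in f(x) = 2x^4 - 8x^3 + 2x^2 - 6x + 8:
Signs of coefficients: +, -, +, -, +
Number of sign changes: 4
Possible positive real roots: 4, 2, 0

For negative roots, examine f(-x) = 2x^4 + 8x^3 + 2x^2 + 6x + 8:
Signs of coefficients: +, +, +, +, +
Number of sign changes: 0
Possible negative real roots: 0

Positive roots: 4 or 2 or 0; Negative roots: 0


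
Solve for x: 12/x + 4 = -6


Subtract 4 from both sides: 12/x = -10
Multiply both sides by x: 12 = -10 * x
Divide by -10: x = -6/5

x = -6/5


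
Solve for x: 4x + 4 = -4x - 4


Starting with: 4x + 4 = -4x - 4
Move all x terms to left: (4 + 4)x = -4 - 4
Simplify: 8x = -8
Divide both sides by 8: x = -1

x = -1


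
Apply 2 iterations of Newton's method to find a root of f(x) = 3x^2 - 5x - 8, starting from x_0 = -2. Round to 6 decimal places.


Newton's method: x_(n+1) = x_n - f(x_n)/f'(x_n)
f(x) = 3x^2 - 5x - 8
f'(x) = 6x - 5

Iteration 1:
  f(-2.000000) = 14.000000
  f'(-2.000000) = -17.000000
  x_1 = -2.000000 - (14.000000)/(-17.000000) = -1.176471

Iteration 2:
  f(-1.176471) = 2.034602
  f'(-1.176471) = -12.058824
  x_2 = -1.176471 - (2.034602)/(-12.058824) = -1.007747

x_2 = -1.007747


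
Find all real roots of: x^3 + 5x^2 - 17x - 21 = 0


Let p(x) = x^3 + 5x^2 - 17x - 21. By the rational root theorem (leading coefficient 1), any rational root is an integer divisor of 21: try ±1, ±2, ... in turn.
Test x = 1: value = -32 ≠ 0.
Test x = -1: value = 0 ✓, so (x + 1) is a factor.
Synthetic division by (x + 1): bring down 1; 1(-1) + 5 = 4; 4(-1) - 17 = -21; (-21)(-1) - 21 = 0 → quotient x^2 + 4x - 21, remainder 0.
Solve the quadratic x^2 + 4x - 21 = 0: discriminant = 4^2 - 4(1)(-21) = 16 + 84 = 100.
sqrt(100) = 10, so x = (-4 ± 10)/2: x = 3 or x = -7.

x = -7, x = -1, x = 3


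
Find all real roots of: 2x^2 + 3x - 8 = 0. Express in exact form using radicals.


Using the quadratic formula: x = (-b ± sqrt(b^2 - 4ac)) / (2a)
Here a = 2, b = 3, c = -8
Discriminant = b^2 - 4ac = 3^2 - 4(2)(-8) = 9 + 64 = 73
Since discriminant = 73 > 0, there are two real roots.
x = (-3 ± sqrt(73)) / 4
Numerically: x ≈ 1.3860 or x ≈ -2.8860

x = (-3 + sqrt(73)) / 4 or x = (-3 - sqrt(73)) / 4


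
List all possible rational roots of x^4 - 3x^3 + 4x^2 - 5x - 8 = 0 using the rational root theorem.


Rational root theorem: possible roots are ±p/q where:
  p divides the constant term (-8): p ∈ {1, 2, 4, 8}
  q divides the leading coefficient (1): q ∈ {1}

All possible rational roots: -8, -4, -2, -1, 1, 2, 4, 8

-8, -4, -2, -1, 1, 2, 4, 8


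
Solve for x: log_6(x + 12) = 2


Convert to exponential form: x + 12 = 6^2 = 36
x = 36 - 12 = 24
Check: log_6(24 + 12) = log_6(36) = log_6(36) = 2 ✓

x = 24


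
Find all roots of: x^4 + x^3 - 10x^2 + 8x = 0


The constant term is 0, so x = 0 is a root. Factor out x:
  x^3 + x^2 - 10x + 8 = 0
Let p(x) = x^3 + x^2 - 10x + 8. By the rational root theorem (leading coefficient 1), any rational root is an integer divisor of 8: try ±1, ±2, ... in turn.
Test x = 1: value = 0 ✓, so (x - 1) is a factor.
Synthetic division by (x - 1): bring down 1; 1(1) + 1 = 2; 2(1) - 10 = -8; (-8)(1) + 8 = 0 → quotient x^2 + 2x - 8, remainder 0.
Solve the quadratic x^2 + 2x - 8 = 0: discriminant = 2^2 - 4(1)(-8) = 4 + 32 = 36.
sqrt(36) = 6, so x = (-2 ± 6)/2: x = 2 or x = -4.
Collecting all roots found:

x = -4, x = 0, x = 1, x = 2


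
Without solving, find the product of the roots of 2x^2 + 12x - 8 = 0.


By Vieta's formulas for ax^2 + bx + c = 0:
  Sum of roots = -b/a
  Product of roots = c/a

Here a = 2, b = 12, c = -8
Sum = -(12)/2 = -6
Product = -8/2 = -4

Product = -4


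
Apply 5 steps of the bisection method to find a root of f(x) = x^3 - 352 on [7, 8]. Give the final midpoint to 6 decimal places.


f(x) = x^3 - 352
f(7) = -9 < 0
f(8) = 160 > 0

Step 1: midpoint = (7.000000 + 8.000000)/2 = 7.500000
  f(7.500000) = 69.875000
  f(mid) > 0, so root is in [7.000000, 7.500000]

Step 2: midpoint = (7.000000 + 7.500000)/2 = 7.250000
  f(7.250000) = 29.078125
  f(mid) > 0, so root is in [7.000000, 7.250000]

Step 3: midpoint = (7.000000 + 7.250000)/2 = 7.125000
  f(7.125000) = 9.705078
  f(mid) > 0, so root is in [7.000000, 7.125000]

Step 4: midpoint = (7.000000 + 7.125000)/2 = 7.062500
  f(7.062500) = 0.269775
  f(mid) > 0, so root is in [7.000000, 7.062500]

Step 5: midpoint = (7.000000 + 7.062500)/2 = 7.031250
  f(7.031250) = -4.385712
  f(mid) < 0, so root is in [7.031250, 7.062500]

midpoint = 7.031250


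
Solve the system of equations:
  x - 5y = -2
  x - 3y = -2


Using Cramer's rule:
Determinant D = (1)(-3) - (1)(-5) = -3 + 5 = 2
Dx = (-2)(-3) - (-2)(-5) = 6 - 10 = -4
Dy = (1)(-2) - (1)(-2) = -2 + 2 = 0
x = Dx/D = -4/2 = -2
y = Dy/D = 0/2 = 0

x = -2, y = 0


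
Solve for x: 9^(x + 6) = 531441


Express both sides with the same base.
531441 = 9^6
Since the bases match, equate exponents: x + 6 = 6
So x = 6 - (6) = 0

x = 0


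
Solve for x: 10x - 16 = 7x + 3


Starting with: 10x - 16 = 7x + 3
Move all x terms to left: (10 - 7)x = 3 + 16
Simplify: 3x = 19
Divide both sides by 3: x = 19/3

x = 19/3


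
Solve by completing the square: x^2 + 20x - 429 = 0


Start: x^2 + 20x - 429 = 0
Move constant: x^2 + 20x = 429
Half of 20 is 10, squared is 100
Add 100 to both sides: x^2 + 20x + 100 = 529
(x + 10)^2 = 529
x + 10 = ±23
x = -10 + 23 = 13 or x = -10 - 23 = -33

x = -33, x = 13


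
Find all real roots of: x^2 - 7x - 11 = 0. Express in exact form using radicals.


Using the quadratic formula: x = (-b ± sqrt(b^2 - 4ac)) / (2a)
Here a = 1, b = -7, c = -11
Discriminant = b^2 - 4ac = (-7)^2 - 4(1)(-11) = 49 + 44 = 93
Since discriminant = 93 > 0, there are two real roots.
x = (7 ± sqrt(93)) / 2
Numerically: x ≈ 8.3218 or x ≈ -1.3218

x = (7 + sqrt(93)) / 2 or x = (7 - sqrt(93)) / 2


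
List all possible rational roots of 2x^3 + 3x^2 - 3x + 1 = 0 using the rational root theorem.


Rational root theorem: possible roots are ±p/q where:
  p divides the constant term (1): p ∈ {1}
  q divides the leading coefficient (2): q ∈ {1, 2}

All possible rational roots: -1, -1/2, 1/2, 1

-1, -1/2, 1/2, 1


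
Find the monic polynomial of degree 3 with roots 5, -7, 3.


A monic polynomial with roots 5, -7, 3 is:
p(x) = (x - 5)(x + 7)(x - 3)
After multiplying by (x - 5): x - 5
After multiplying by (x + 7): x^2 + 2x - 35
After multiplying by (x - 3): x^3 - x^2 - 41x + 105

x^3 - x^2 - 41x + 105


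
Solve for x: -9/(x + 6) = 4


Multiply both sides by (x + 6): -9 = 4(x + 6)
Distribute: -9 = 4x + 24
4x = -9 - 24 = -33
x = -33/4

x = -33/4


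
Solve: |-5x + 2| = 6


An absolute value equation |expr| = 6 gives two cases:
Case 1: -5x + 2 = 6
  -5x = 4, so x = -4/5
Case 2: -5x + 2 = -6
  -5x = -8, so x = 8/5

x = -4/5, x = 8/5


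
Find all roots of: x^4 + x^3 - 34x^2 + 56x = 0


The constant term is 0, so x = 0 is a root. Factor out x:
  x^3 + x^2 - 34x + 56 = 0
Let p(x) = x^3 + x^2 - 34x + 56. By the rational root theorem (leading coefficient 1), any rational root is an integer divisor of 56: try ±1, ±2, ... in turn.
Test x = 1: value = 24 ≠ 0.
Test x = -1: value = 90 ≠ 0.
Test x = 2: value = 0 ✓, so (x - 2) is a factor.
Synthetic division by (x - 2): bring down 1; 1(2) + 1 = 3; 3(2) - 34 = -28; (-28)(2) + 56 = 0 → quotient x^2 + 3x - 28, remainder 0.
Solve the quadratic x^2 + 3x - 28 = 0: discriminant = 3^2 - 4(1)(-28) = 9 + 112 = 121.
sqrt(121) = 11, so x = (-3 ± 11)/2: x = 4 or x = -7.
Collecting all roots found:

x = -7, x = 0, x = 2, x = 4


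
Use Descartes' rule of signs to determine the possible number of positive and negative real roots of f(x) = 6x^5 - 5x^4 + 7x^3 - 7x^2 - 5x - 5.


Descartes' rule of signs:

For positive roots, count sign changes in f(x) = 6x^5 - 5x^4 + 7x^3 - 7x^2 - 5x - 5:
Signs of coefficients: +, -, +, -, -, -
Number of sign changes: 3
Possible positive real roots: 3, 1

For negative roots, examine f(-x) = -6x^5 - 5x^4 - 7x^3 - 7x^2 + 5x - 5:
Signs of coefficients: -, -, -, -, +, -
Number of sign changes: 2
Possible negative real roots: 2, 0

Positive roots: 3 or 1; Negative roots: 2 or 0


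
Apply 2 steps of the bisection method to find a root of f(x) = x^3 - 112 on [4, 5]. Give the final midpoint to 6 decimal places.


f(x) = x^3 - 112
f(4) = -48 < 0
f(5) = 13 > 0

Step 1: midpoint = (4.000000 + 5.000000)/2 = 4.500000
  f(4.500000) = -20.875000
  f(mid) < 0, so root is in [4.500000, 5.000000]

Step 2: midpoint = (4.500000 + 5.000000)/2 = 4.750000
  f(4.750000) = -4.828125
  f(mid) < 0, so root is in [4.750000, 5.000000]

midpoint = 4.750000


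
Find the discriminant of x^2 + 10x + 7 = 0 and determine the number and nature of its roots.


For ax^2 + bx + c = 0, discriminant D = b^2 - 4ac
Here a = 1, b = 10, c = 7
D = (10)^2 - 4(1)(7) = 100 - 28 = 72

D = 72 > 0 but not a perfect square
The equation has 2 distinct real irrational roots.

Discriminant = 72, 2 distinct real irrational roots


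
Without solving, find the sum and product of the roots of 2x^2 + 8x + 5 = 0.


By Vieta's formulas for ax^2 + bx + c = 0:
  Sum of roots = -b/a
  Product of roots = c/a

Here a = 2, b = 8, c = 5
Sum = -(8)/2 = -4
Product = 5/2 = 5/2

Sum = -4, Product = 5/2


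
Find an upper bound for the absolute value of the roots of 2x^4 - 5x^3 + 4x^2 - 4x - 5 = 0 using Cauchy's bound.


Cauchy's bound: all roots r satisfy |r| <= 1 + max(|a_i/a_n|) for i = 0,...,n-1
where a_n is the leading coefficient.

Coefficients: [2, -5, 4, -4, -5]
Leading coefficient a_n = 2
Ratios |a_i/a_n|: 5/2, 2, 2, 5/2
Maximum ratio: 5/2
Cauchy's bound: |r| <= 1 + 5/2 = 7/2

Upper bound = 7/2


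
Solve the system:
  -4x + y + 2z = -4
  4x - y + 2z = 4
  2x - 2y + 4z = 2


Using Cramer's rule. Expand each determinant along the first row.
D  = (-4)*[(-1)*4 - 2*(-2)] - 1*[4*4 - 2*2] + 2*[4*(-2) - (-1)*2]
  = (-4)*(0) - 1*(12) + 2*(-6) = -24
Dx = (-4)*[(-1)*4 - 2*(-2)] - 1*[4*4 - 2*2] + 2*[4*(-2) - (-1)*2]
  = (-4)*(0) - 1*(12) + 2*(-6) = -24
Dy = (-4)*[4*4 - 2*2] - (-4)*[4*4 - 2*2] + 2*[4*2 - 4*2]
  = (-4)*(12) - (-4)*(12) + 2*(0) = 0
Dz = (-4)*[(-1)*2 - 4*(-2)] - 1*[4*2 - 4*2] + (-4)*[4*(-2) - (-1)*2]
  = (-4)*(6) - 1*(0) + (-4)*(-6) = 0
x = Dx/D = -24/-24 = 1, y = Dy/D = 0/-24 = 0, z = Dz/D = 0/-24 = 0
Check eq1: (-4)(1) + (1)(0) + (2)(0) = -4 = -4 ✓
Check eq2: (4)(1) + (-1)(0) + (2)(0) = 4 = 4 ✓
Check eq3: (2)(1) + (-2)(0) + (4)(0) = 2 = 2 ✓

x = 1, y = 0, z = 0


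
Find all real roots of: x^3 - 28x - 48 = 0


Let p(x) = x^3 - 28x - 48. By the rational root theorem (leading coefficient 1), any rational root is an integer divisor of 48: try ±1, ±2, ... in turn.
Test x = 1: value = -75 ≠ 0.
Test x = -1: value = -21 ≠ 0.
Test x = 2: value = -96 ≠ 0.
Test x = -2: value = 0 ✓, so (x + 2) is a factor.
Synthetic division by (x + 2): bring down 1; 1(-2) + 0 = -2; (-2)(-2) - 28 = -24; (-24)(-2) - 48 = 0 → quotient x^2 - 2x - 24, remainder 0.
Solve the quadratic x^2 - 2x - 24 = 0: discriminant = (-2)^2 - 4(1)(-24) = 4 + 96 = 100.
sqrt(100) = 10, so x = (2 ± 10)/2: x = 6 or x = -4.

x = -4, x = -2, x = 6


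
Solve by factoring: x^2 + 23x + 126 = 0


We need two numbers that multiply to 126 and add to 23.
Those numbers are 14 and 9 (since 14 * 9 = 126 and 14 + 9 = 23).
So x^2 + 23x + 126 = (x + 14)(x + 9) = 0
Setting each factor to zero: x = -14 or x = -9

x = -14, x = -9


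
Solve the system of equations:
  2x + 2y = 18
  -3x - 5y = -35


Using Cramer's rule:
Determinant D = (2)(-5) - (-3)(2) = -10 + 6 = -4
Dx = (18)(-5) - (-35)(2) = -90 + 70 = -20
Dy = (2)(-35) - (-3)(18) = -70 + 54 = -16
x = Dx/D = -20/-4 = 5
y = Dy/D = -16/-4 = 4

x = 5, y = 4


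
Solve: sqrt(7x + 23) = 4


Square both sides: 7x + 23 = 4^2 = 16
7x = 16 - 23 = -7
x = -1
Check: sqrt(7*(-1) + 23) = sqrt(16) = 4 ✓

x = -1


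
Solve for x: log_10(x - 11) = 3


Convert to exponential form: x - 11 = 10^3 = 1000
x = 1000 + 11 = 1011
Check: log_10(1011 - 11) = log_10(1000) = log_10(1000) = 3 ✓

x = 1011


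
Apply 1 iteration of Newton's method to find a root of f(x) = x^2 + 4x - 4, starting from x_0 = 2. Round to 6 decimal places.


Newton's method: x_(n+1) = x_n - f(x_n)/f'(x_n)
f(x) = x^2 + 4x - 4
f'(x) = 2x + 4

Iteration 1:
  f(2.000000) = 8.000000
  f'(2.000000) = 8.000000
  x_1 = 2.000000 - (8.000000)/(8.000000) = 1.000000

x_1 = 1.000000


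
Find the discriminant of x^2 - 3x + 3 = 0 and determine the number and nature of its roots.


For ax^2 + bx + c = 0, discriminant D = b^2 - 4ac
Here a = 1, b = -3, c = 3
D = (-3)^2 - 4(1)(3) = 9 - 12 = -3

D = -3 < 0
The equation has no real roots (2 complex conjugate roots).

Discriminant = -3, no real roots (2 complex conjugate roots)


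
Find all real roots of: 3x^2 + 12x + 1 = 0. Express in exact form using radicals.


Using the quadratic formula: x = (-b ± sqrt(b^2 - 4ac)) / (2a)
Here a = 3, b = 12, c = 1
Discriminant = b^2 - 4ac = 12^2 - 4(3)(1) = 144 - 12 = 132
Since discriminant = 132 > 0, there are two real roots.
x = (-12 ± 2*sqrt(33)) / 6
Simplifying: x = (-6 ± sqrt(33)) / 3
Numerically: x ≈ -0.0851 or x ≈ -3.9149

x = (-6 + sqrt(33)) / 3 or x = (-6 - sqrt(33)) / 3


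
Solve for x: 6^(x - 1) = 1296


Express both sides with the same base.
1296 = 6^4
Since the bases match, equate exponents: x - 1 = 4
So x = 4 - (-1) = 5

x = 5


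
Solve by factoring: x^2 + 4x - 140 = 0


We need two numbers that multiply to -140 and add to 4.
Those numbers are -10 and 14 (since (-10) * 14 = -140 and (-10) + 14 = 4).
So x^2 + 4x - 140 = (x - 10)(x + 14) = 0
Setting each factor to zero: x = 10 or x = -14

x = -14, x = 10


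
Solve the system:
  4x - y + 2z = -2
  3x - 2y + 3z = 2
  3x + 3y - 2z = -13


Using Cramer's rule. Expand each determinant along the first row.
D  = 4*[(-2)*(-2) - 3*3] - (-1)*[3*(-2) - 3*3] + 2*[3*3 - (-2)*3]
  = 4*(-5) - (-1)*(-15) + 2*(15) = -5
Dx = (-2)*[(-2)*(-2) - 3*3] - (-1)*[2*(-2) - 3*(-13)] + 2*[2*3 - (-2)*(-13)]
  = (-2)*(-5) - (-1)*(35) + 2*(-20) = 5
Dy = 4*[2*(-2) - 3*(-13)] - (-2)*[3*(-2) - 3*3] + 2*[3*(-13) - 2*3]
  = 4*(35) - (-2)*(-15) + 2*(-45) = 20
Dz = 4*[(-2)*(-13) - 2*3] - (-1)*[3*(-13) - 2*3] + (-2)*[3*3 - (-2)*3]
  = 4*(20) - (-1)*(-45) + (-2)*(15) = 5
x = Dx/D = 5/-5 = -1, y = Dy/D = 20/-5 = -4, z = Dz/D = 5/-5 = -1
Check eq1: (4)(-1) + (-1)(-4) + (2)(-1) = -2 = -2 ✓
Check eq2: (3)(-1) + (-2)(-4) + (3)(-1) = 2 = 2 ✓
Check eq3: (3)(-1) + (3)(-4) + (-2)(-1) = -13 = -13 ✓

x = -1, y = -4, z = -1


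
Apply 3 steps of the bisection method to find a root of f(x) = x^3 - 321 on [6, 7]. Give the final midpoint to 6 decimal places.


f(x) = x^3 - 321
f(6) = -105 < 0
f(7) = 22 > 0

Step 1: midpoint = (6.000000 + 7.000000)/2 = 6.500000
  f(6.500000) = -46.375000
  f(mid) < 0, so root is in [6.500000, 7.000000]

Step 2: midpoint = (6.500000 + 7.000000)/2 = 6.750000
  f(6.750000) = -13.453125
  f(mid) < 0, so root is in [6.750000, 7.000000]

Step 3: midpoint = (6.750000 + 7.000000)/2 = 6.875000
  f(6.875000) = 3.951172
  f(mid) > 0, so root is in [6.750000, 6.875000]

midpoint = 6.875000


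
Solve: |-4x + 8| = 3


An absolute value equation |expr| = 3 gives two cases:
Case 1: -4x + 8 = 3
  -4x = -5, so x = 5/4
Case 2: -4x + 8 = -3
  -4x = -11, so x = 11/4

x = 5/4, x = 11/4


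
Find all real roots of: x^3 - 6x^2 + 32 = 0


Let p(x) = x^3 - 6x^2 + 32. By the rational root theorem (leading coefficient 1), any rational root is an integer divisor of 32: try ±1, ±2, ... in turn.
Test x = 1: value = 27 ≠ 0.
Test x = -1: value = 25 ≠ 0.
Test x = 2: value = 16 ≠ 0.
Test x = -2: value = 0 ✓, so (x + 2) is a factor.
Synthetic division by (x + 2): bring down 1; 1(-2) - 6 = -8; (-8)(-2) + 0 = 16; 16(-2) + 32 = 0 → quotient x^2 - 8x + 16, remainder 0.
Solve the quadratic x^2 - 8x + 16 = 0: discriminant = (-8)^2 - 4(1)(16) = 64 - 64 = 0.
Discriminant = 0, so a double root: x = 8/2 = 4.

x = -2, x = 4 (multiplicity 2)


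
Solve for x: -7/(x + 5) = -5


Multiply both sides by (x + 5): -7 = -5(x + 5)
Distribute: -7 = -5x - 25
-5x = -7 + 25 = 18
x = -18/5

x = -18/5


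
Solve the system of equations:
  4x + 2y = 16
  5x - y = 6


Using Cramer's rule:
Determinant D = (4)(-1) - (5)(2) = -4 - 10 = -14
Dx = (16)(-1) - (6)(2) = -16 - 12 = -28
Dy = (4)(6) - (5)(16) = 24 - 80 = -56
x = Dx/D = -28/-14 = 2
y = Dy/D = -56/-14 = 4

x = 2, y = 4


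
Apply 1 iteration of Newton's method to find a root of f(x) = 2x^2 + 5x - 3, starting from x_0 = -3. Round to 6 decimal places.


Newton's method: x_(n+1) = x_n - f(x_n)/f'(x_n)
f(x) = 2x^2 + 5x - 3
f'(x) = 4x + 5

Iteration 1:
  f(-3.000000) = 0.000000
  f'(-3.000000) = -7.000000
  x_1 = -3.000000 - (0.000000)/(-7.000000) = -3.000000

x_1 = -3.000000


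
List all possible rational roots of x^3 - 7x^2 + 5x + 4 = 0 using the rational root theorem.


Rational root theorem: possible roots are ±p/q where:
  p divides the constant term (4): p ∈ {1, 2, 4}
  q divides the leading coefficient (1): q ∈ {1}

All possible rational roots: -4, -2, -1, 1, 2, 4

-4, -2, -1, 1, 2, 4


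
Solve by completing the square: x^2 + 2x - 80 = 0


Start: x^2 + 2x - 80 = 0
Move constant: x^2 + 2x = 80
Half of 2 is 1, squared is 1
Add 1 to both sides: x^2 + 2x + 1 = 81
(x + 1)^2 = 81
x + 1 = ±9
x = -1 + 9 = 8 or x = -1 - 9 = -10

x = -10, x = 8


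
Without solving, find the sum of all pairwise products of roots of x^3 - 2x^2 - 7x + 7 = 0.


By Vieta's formulas for x^3 + bx^2 + cx + d = 0:
  r1 + r2 + r3 = -b/a = 2
  r1*r2 + r1*r3 + r2*r3 = c/a = -7
  r1*r2*r3 = -d/a = -7


Sum of pairwise products = -7


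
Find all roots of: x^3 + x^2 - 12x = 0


The constant term is 0, so x = 0 is a root. Factor out x:
  x^2 + x - 12 = 0
Solve the quadratic x^2 + x - 12 = 0: discriminant = 1^2 - 4(1)(-12) = 1 + 48 = 49.
sqrt(49) = 7, so x = (-1 ± 7)/2: x = 3 or x = -4.
Collecting all roots found:

x = -4, x = 0, x = 3


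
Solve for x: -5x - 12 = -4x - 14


Starting with: -5x - 12 = -4x - 14
Move all x terms to left: (-5 + 4)x = -14 + 12
Simplify: -x = -2
Divide both sides by -1: x = 2

x = 2


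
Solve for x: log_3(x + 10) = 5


Convert to exponential form: x + 10 = 3^5 = 243
x = 243 - 10 = 233
Check: log_3(233 + 10) = log_3(243) = log_3(243) = 5 ✓

x = 233


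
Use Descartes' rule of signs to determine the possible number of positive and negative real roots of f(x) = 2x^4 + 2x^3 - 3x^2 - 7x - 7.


Descartes' rule of signs:

For positive roots, count sign changes in f(x) = 2x^4 + 2x^3 - 3x^2 - 7x - 7:
Signs of coefficients: +, +, -, -, -
Number of sign changes: 1
Possible positive real roots: 1

For negative roots, examine f(-x) = 2x^4 - 2x^3 - 3x^2 + 7x - 7:
Signs of coefficients: +, -, -, +, -
Number of sign changes: 3
Possible negative real roots: 3, 1

Positive roots: 1; Negative roots: 3 or 1


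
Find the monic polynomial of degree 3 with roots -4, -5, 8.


A monic polynomial with roots -4, -5, 8 is:
p(x) = (x + 4)(x + 5)(x - 8)
After multiplying by (x + 4): x + 4
After multiplying by (x + 5): x^2 + 9x + 20
After multiplying by (x - 8): x^3 + x^2 - 52x - 160

x^3 + x^2 - 52x - 160


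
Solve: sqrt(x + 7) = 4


Square both sides: x + 7 = 4^2 = 16
x = 16 - 7 = 9
x = 9
Check: sqrt(1*9 + 7) = sqrt(16) = 4 ✓

x = 9


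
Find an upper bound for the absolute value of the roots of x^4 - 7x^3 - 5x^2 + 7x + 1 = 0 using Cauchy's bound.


Cauchy's bound: all roots r satisfy |r| <= 1 + max(|a_i/a_n|) for i = 0,...,n-1
where a_n is the leading coefficient.

Coefficients: [1, -7, -5, 7, 1]
Leading coefficient a_n = 1
Ratios |a_i/a_n|: 7, 5, 7, 1
Maximum ratio: 7
Cauchy's bound: |r| <= 1 + 7 = 8

Upper bound = 8


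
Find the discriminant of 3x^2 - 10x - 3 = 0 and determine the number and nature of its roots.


For ax^2 + bx + c = 0, discriminant D = b^2 - 4ac
Here a = 3, b = -10, c = -3
D = (-10)^2 - 4(3)(-3) = 100 + 36 = 136

D = 136 > 0 but not a perfect square
The equation has 2 distinct real irrational roots.

Discriminant = 136, 2 distinct real irrational roots


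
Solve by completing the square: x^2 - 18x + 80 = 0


Start: x^2 - 18x + 80 = 0
Move constant: x^2 - 18x = -80
Half of -18 is -9, squared is 81
Add 81 to both sides: x^2 - 18x + 81 = 1
(x - 9)^2 = 1
x - 9 = ±1
x = 9 + 1 = 10 or x = 9 - 1 = 8

x = 8, x = 10


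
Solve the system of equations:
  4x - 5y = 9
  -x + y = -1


Using Cramer's rule:
Determinant D = (4)(1) - (-1)(-5) = 4 - 5 = -1
Dx = (9)(1) - (-1)(-5) = 9 - 5 = 4
Dy = (4)(-1) - (-1)(9) = -4 + 9 = 5
x = Dx/D = 4/-1 = -4
y = Dy/D = 5/-1 = -5

x = -4, y = -5


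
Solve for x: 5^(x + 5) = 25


Express both sides with the same base.
25 = 5^2
Since the bases match, equate exponents: x + 5 = 2
So x = 2 - (5) = -3

x = -3


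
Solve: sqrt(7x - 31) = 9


Square both sides: 7x - 31 = 9^2 = 81
7x = 81 + 31 = 112
x = 16
Check: sqrt(7*16 - 31) = sqrt(81) = 9 ✓

x = 16


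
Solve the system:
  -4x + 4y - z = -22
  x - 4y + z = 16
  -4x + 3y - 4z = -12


Using Cramer's rule. Expand each determinant along the first row.
D  = (-4)*[(-4)*(-4) - 1*3] - 4*[1*(-4) - 1*(-4)] + (-1)*[1*3 - (-4)*(-4)]
  = (-4)*(13) - 4*(0) + (-1)*(-13) = -39
Dx = (-22)*[(-4)*(-4) - 1*3] - 4*[16*(-4) - 1*(-12)] + (-1)*[16*3 - (-4)*(-12)]
  = (-22)*(13) - 4*(-52) + (-1)*(0) = -78
Dy = (-4)*[16*(-4) - 1*(-12)] - (-22)*[1*(-4) - 1*(-4)] + (-1)*[1*(-12) - 16*(-4)]
  = (-4)*(-52) - (-22)*(0) + (-1)*(52) = 156
Dz = (-4)*[(-4)*(-12) - 16*3] - 4*[1*(-12) - 16*(-4)] + (-22)*[1*3 - (-4)*(-4)]
  = (-4)*(0) - 4*(52) + (-22)*(-13) = 78
x = Dx/D = -78/-39 = 2, y = Dy/D = 156/-39 = -4, z = Dz/D = 78/-39 = -2
Check eq1: (-4)(2) + (4)(-4) + (-1)(-2) = -22 = -22 ✓
Check eq2: (1)(2) + (-4)(-4) + (1)(-2) = 16 = 16 ✓
Check eq3: (-4)(2) + (3)(-4) + (-4)(-2) = -12 = -12 ✓

x = 2, y = -4, z = -2


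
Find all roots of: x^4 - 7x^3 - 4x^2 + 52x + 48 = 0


Let p(x) = x^4 - 7x^3 - 4x^2 + 52x + 48. By the rational root theorem (leading coefficient 1), any rational root is an integer divisor of 48: try ±1, ±2, ... in turn.
Test x = 1: value = 90 ≠ 0.
Test x = -1: value = 0 ✓, so (x + 1) is a factor.
Synthetic division by (x + 1): bring down 1; 1(-1) - 7 = -8; (-8)(-1) - 4 = 4; 4(-1) + 52 = 48; 48(-1) + 48 = 0 → quotient x^3 - 8x^2 + 4x + 48, remainder 0.
Continue with the quotient x^3 - 8x^2 + 4x + 48 (candidates must divide 48; re-test x = -1 first in case it repeats).
Test x = -1: value = 35 ≠ 0.
Test x = 2: value = 32 ≠ 0.
Test x = -2: value = 0 ✓, so (x + 2) is a factor.
Synthetic division by (x + 2): bring down 1; 1(-2) - 8 = -10; (-10)(-2) + 4 = 24; 24(-2) + 48 = 0 → quotient x^2 - 10x + 24, remainder 0.
Solve the quadratic x^2 - 10x + 24 = 0: discriminant = (-10)^2 - 4(1)(24) = 100 - 96 = 4.
sqrt(4) = 2, so x = (10 ± 2)/2: x = 6 or x = 4.
Collecting all roots found:

x = -2, x = -1, x = 4, x = 6


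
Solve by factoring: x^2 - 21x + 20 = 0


We need two numbers that multiply to 20 and add to -21.
Those numbers are -20 and -1 (since (-20) * (-1) = 20 and (-20) + (-1) = -21).
So x^2 - 21x + 20 = (x - 20)(x - 1) = 0
Setting each factor to zero: x = 20 or x = 1

x = 1, x = 20


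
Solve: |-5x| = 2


An absolute value equation |expr| = 2 gives two cases:
Case 1: -5x = 2
  -5x = 2, so x = -2/5
Case 2: -5x = -2
  -5x = -2, so x = 2/5

x = -2/5, x = 2/5


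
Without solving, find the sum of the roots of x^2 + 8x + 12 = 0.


By Vieta's formulas for ax^2 + bx + c = 0:
  Sum of roots = -b/a
  Product of roots = c/a

Here a = 1, b = 8, c = 12
Sum = -(8)/1 = -8
Product = 12/1 = 12

Sum = -8


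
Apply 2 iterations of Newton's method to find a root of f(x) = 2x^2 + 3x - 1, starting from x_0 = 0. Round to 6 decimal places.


Newton's method: x_(n+1) = x_n - f(x_n)/f'(x_n)
f(x) = 2x^2 + 3x - 1
f'(x) = 4x + 3

Iteration 1:
  f(0.000000) = -1.000000
  f'(0.000000) = 3.000000
  x_1 = 0.000000 - (-1.000000)/(3.000000) = 0.333333

Iteration 2:
  f(0.333333) = 0.222222
  f'(0.333333) = 4.333333
  x_2 = 0.333333 - (0.222222)/(4.333333) = 0.282051

x_2 = 0.282051


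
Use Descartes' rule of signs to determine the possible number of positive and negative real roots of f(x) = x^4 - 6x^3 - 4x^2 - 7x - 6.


Descartes' rule of signs:

For positive roots, count sign changes in f(x) = x^4 - 6x^3 - 4x^2 - 7x - 6:
Signs of coefficients: +, -, -, -, -
Number of sign changes: 1
Possible positive real roots: 1

For negative roots, examine f(-x) = x^4 + 6x^3 - 4x^2 + 7x - 6:
Signs of coefficients: +, +, -, +, -
Number of sign changes: 3
Possible negative real roots: 3, 1

Positive roots: 1; Negative roots: 3 or 1


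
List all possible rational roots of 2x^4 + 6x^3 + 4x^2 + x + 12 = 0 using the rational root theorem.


Rational root theorem: possible roots are ±p/q where:
  p divides the constant term (12): p ∈ {1, 2, 3, 4, 6, 12}
  q divides the leading coefficient (2): q ∈ {1, 2}

All possible rational roots: -12, -6, -4, -3, -2, -3/2, -1, -1/2, 1/2, 1, 3/2, 2, 3, 4, 6, 12

-12, -6, -4, -3, -2, -3/2, -1, -1/2, 1/2, 1, 3/2, 2, 3, 4, 6, 12


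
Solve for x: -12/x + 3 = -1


Subtract 3 from both sides: -12/x = -4
Multiply both sides by x: -12 = -4 * x
Divide by -4: x = 3

x = 3


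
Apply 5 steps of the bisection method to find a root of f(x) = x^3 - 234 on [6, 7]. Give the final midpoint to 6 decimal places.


f(x) = x^3 - 234
f(6) = -18 < 0
f(7) = 109 > 0

Step 1: midpoint = (6.000000 + 7.000000)/2 = 6.500000
  f(6.500000) = 40.625000
  f(mid) > 0, so root is in [6.000000, 6.500000]

Step 2: midpoint = (6.000000 + 6.500000)/2 = 6.250000
  f(6.250000) = 10.140625
  f(mid) > 0, so root is in [6.000000, 6.250000]

Step 3: midpoint = (6.000000 + 6.250000)/2 = 6.125000
  f(6.125000) = -4.216797
  f(mid) < 0, so root is in [6.125000, 6.250000]

Step 4: midpoint = (6.125000 + 6.250000)/2 = 6.187500
  f(6.187500) = 2.889404
  f(mid) > 0, so root is in [6.125000, 6.187500]

Step 5: midpoint = (6.125000 + 6.187500)/2 = 6.156250
  f(6.156250) = -0.681732
  f(mid) < 0, so root is in [6.156250, 6.187500]

midpoint = 6.156250


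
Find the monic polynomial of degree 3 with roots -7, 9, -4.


A monic polynomial with roots -7, 9, -4 is:
p(x) = (x + 7)(x - 9)(x + 4)
After multiplying by (x + 7): x + 7
After multiplying by (x - 9): x^2 - 2x - 63
After multiplying by (x + 4): x^3 + 2x^2 - 71x - 252

x^3 + 2x^2 - 71x - 252


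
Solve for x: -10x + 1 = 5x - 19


Starting with: -10x + 1 = 5x - 19
Move all x terms to left: (-10 - 5)x = -19 - 1
Simplify: -15x = -20
Divide both sides by -15: x = 4/3

x = 4/3


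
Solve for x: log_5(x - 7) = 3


Convert to exponential form: x - 7 = 5^3 = 125
x = 125 + 7 = 132
Check: log_5(132 - 7) = log_5(125) = log_5(125) = 3 ✓

x = 132


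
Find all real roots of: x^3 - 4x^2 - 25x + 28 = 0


Let p(x) = x^3 - 4x^2 - 25x + 28. By the rational root theorem (leading coefficient 1), any rational root is an integer divisor of 28: try ±1, ±2, ... in turn.
Test x = 1: value = 0 ✓, so (x - 1) is a factor.
Synthetic division by (x - 1): bring down 1; 1(1) - 4 = -3; (-3)(1) - 25 = -28; (-28)(1) + 28 = 0 → quotient x^2 - 3x - 28, remainder 0.
Solve the quadratic x^2 - 3x - 28 = 0: discriminant = (-3)^2 - 4(1)(-28) = 9 + 112 = 121.
sqrt(121) = 11, so x = (3 ± 11)/2: x = 7 or x = -4.

x = -4, x = 1, x = 7


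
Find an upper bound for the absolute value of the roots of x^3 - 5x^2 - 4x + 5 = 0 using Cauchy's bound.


Cauchy's bound: all roots r satisfy |r| <= 1 + max(|a_i/a_n|) for i = 0,...,n-1
where a_n is the leading coefficient.

Coefficients: [1, -5, -4, 5]
Leading coefficient a_n = 1
Ratios |a_i/a_n|: 5, 4, 5
Maximum ratio: 5
Cauchy's bound: |r| <= 1 + 5 = 6

Upper bound = 6


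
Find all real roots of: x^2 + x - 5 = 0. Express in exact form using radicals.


Using the quadratic formula: x = (-b ± sqrt(b^2 - 4ac)) / (2a)
Here a = 1, b = 1, c = -5
Discriminant = b^2 - 4ac = 1^2 - 4(1)(-5) = 1 + 20 = 21
Since discriminant = 21 > 0, there are two real roots.
x = (-1 ± sqrt(21)) / 2
Numerically: x ≈ 1.7913 or x ≈ -2.7913

x = (-1 + sqrt(21)) / 2 or x = (-1 - sqrt(21)) / 2


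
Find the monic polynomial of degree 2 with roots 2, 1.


A monic polynomial with roots 2, 1 is:
p(x) = (x - 2)(x - 1)
After multiplying by (x - 2): x - 2
After multiplying by (x - 1): x^2 - 3x + 2

x^2 - 3x + 2


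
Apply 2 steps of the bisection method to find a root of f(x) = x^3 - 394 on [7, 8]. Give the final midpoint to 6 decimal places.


f(x) = x^3 - 394
f(7) = -51 < 0
f(8) = 118 > 0

Step 1: midpoint = (7.000000 + 8.000000)/2 = 7.500000
  f(7.500000) = 27.875000
  f(mid) > 0, so root is in [7.000000, 7.500000]

Step 2: midpoint = (7.000000 + 7.500000)/2 = 7.250000
  f(7.250000) = -12.921875
  f(mid) < 0, so root is in [7.250000, 7.500000]

midpoint = 7.250000


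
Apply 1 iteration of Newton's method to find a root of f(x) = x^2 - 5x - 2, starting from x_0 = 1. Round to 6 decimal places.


Newton's method: x_(n+1) = x_n - f(x_n)/f'(x_n)
f(x) = x^2 - 5x - 2
f'(x) = 2x - 5

Iteration 1:
  f(1.000000) = -6.000000
  f'(1.000000) = -3.000000
  x_1 = 1.000000 - (-6.000000)/(-3.000000) = -1.000000

x_1 = -1.000000


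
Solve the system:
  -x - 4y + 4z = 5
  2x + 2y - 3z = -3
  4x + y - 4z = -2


Using Cramer's rule. Expand each determinant along the first row.
D  = (-1)*[2*(-4) - (-3)*1] - (-4)*[2*(-4) - (-3)*4] + 4*[2*1 - 2*4]
  = (-1)*(-5) - (-4)*(4) + 4*(-6) = -3
Dx = 5*[2*(-4) - (-3)*1] - (-4)*[(-3)*(-4) - (-3)*(-2)] + 4*[(-3)*1 - 2*(-2)]
  = 5*(-5) - (-4)*(6) + 4*(1) = 3
Dy = (-1)*[(-3)*(-4) - (-3)*(-2)] - 5*[2*(-4) - (-3)*4] + 4*[2*(-2) - (-3)*4]
  = (-1)*(6) - 5*(4) + 4*(8) = 6
Dz = (-1)*[2*(-2) - (-3)*1] - (-4)*[2*(-2) - (-3)*4] + 5*[2*1 - 2*4]
  = (-1)*(-1) - (-4)*(8) + 5*(-6) = 3
x = Dx/D = 3/-3 = -1, y = Dy/D = 6/-3 = -2, z = Dz/D = 3/-3 = -1
Check eq1: (-1)(-1) + (-4)(-2) + (4)(-1) = 5 = 5 ✓
Check eq2: (2)(-1) + (2)(-2) + (-3)(-1) = -3 = -3 ✓
Check eq3: (4)(-1) + (1)(-2) + (-4)(-1) = -2 = -2 ✓

x = -1, y = -2, z = -1


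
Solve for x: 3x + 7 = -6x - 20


Starting with: 3x + 7 = -6x - 20
Move all x terms to left: (3 + 6)x = -20 - 7
Simplify: 9x = -27
Divide both sides by 9: x = -3

x = -3


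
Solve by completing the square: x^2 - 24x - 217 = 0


Start: x^2 - 24x - 217 = 0
Move constant: x^2 - 24x = 217
Half of -24 is -12, squared is 144
Add 144 to both sides: x^2 - 24x + 144 = 361
(x - 12)^2 = 361
x - 12 = ±19
x = 12 + 19 = 31 or x = 12 - 19 = -7

x = -7, x = 31


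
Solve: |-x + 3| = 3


An absolute value equation |expr| = 3 gives two cases:
Case 1: -x + 3 = 3
  -x = 0, so x = 0
Case 2: -x + 3 = -3
  -x = -6, so x = 6

x = 0, x = 6


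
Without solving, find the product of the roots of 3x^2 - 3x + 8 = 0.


By Vieta's formulas for ax^2 + bx + c = 0:
  Sum of roots = -b/a
  Product of roots = c/a

Here a = 3, b = -3, c = 8
Sum = -(-3)/3 = 1
Product = 8/3 = 8/3

Product = 8/3


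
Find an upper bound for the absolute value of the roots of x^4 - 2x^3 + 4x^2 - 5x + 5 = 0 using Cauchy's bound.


Cauchy's bound: all roots r satisfy |r| <= 1 + max(|a_i/a_n|) for i = 0,...,n-1
where a_n is the leading coefficient.

Coefficients: [1, -2, 4, -5, 5]
Leading coefficient a_n = 1
Ratios |a_i/a_n|: 2, 4, 5, 5
Maximum ratio: 5
Cauchy's bound: |r| <= 1 + 5 = 6

Upper bound = 6


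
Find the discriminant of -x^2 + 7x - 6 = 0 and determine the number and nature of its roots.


For ax^2 + bx + c = 0, discriminant D = b^2 - 4ac
Here a = -1, b = 7, c = -6
D = (7)^2 - 4(-1)(-6) = 49 - 24 = 25

D = 25 > 0 and is a perfect square (sqrt = 5)
The equation has 2 distinct real rational roots.

Discriminant = 25, 2 distinct real rational roots


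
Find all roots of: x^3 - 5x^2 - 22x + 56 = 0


Let p(x) = x^3 - 5x^2 - 22x + 56. By the rational root theorem (leading coefficient 1), any rational root is an integer divisor of 56: try ±1, ±2, ... in turn.
Test x = 1: value = 30 ≠ 0.
Test x = -1: value = 72 ≠ 0.
Test x = 2: value = 0 ✓, so (x - 2) is a factor.
Synthetic division by (x - 2): bring down 1; 1(2) - 5 = -3; (-3)(2) - 22 = -28; (-28)(2) + 56 = 0 → quotient x^2 - 3x - 28, remainder 0.
Solve the quadratic x^2 - 3x - 28 = 0: discriminant = (-3)^2 - 4(1)(-28) = 9 + 112 = 121.
sqrt(121) = 11, so x = (3 ± 11)/2: x = 7 or x = -4.
Collecting all roots found:

x = -4, x = 2, x = 7


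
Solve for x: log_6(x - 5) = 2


Convert to exponential form: x - 5 = 6^2 = 36
x = 36 + 5 = 41
Check: log_6(41 - 5) = log_6(36) = log_6(36) = 2 ✓

x = 41


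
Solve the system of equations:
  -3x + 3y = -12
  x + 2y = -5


Using Cramer's rule:
Determinant D = (-3)(2) - (1)(3) = -6 - 3 = -9
Dx = (-12)(2) - (-5)(3) = -24 + 15 = -9
Dy = (-3)(-5) - (1)(-12) = 15 + 12 = 27
x = Dx/D = -9/-9 = 1
y = Dy/D = 27/-9 = -3

x = 1, y = -3


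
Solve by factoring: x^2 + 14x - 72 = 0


We need two numbers that multiply to -72 and add to 14.
Those numbers are -4 and 18 (since (-4) * 18 = -72 and (-4) + 18 = 14).
So x^2 + 14x - 72 = (x - 4)(x + 18) = 0
Setting each factor to zero: x = 4 or x = -18

x = -18, x = 4


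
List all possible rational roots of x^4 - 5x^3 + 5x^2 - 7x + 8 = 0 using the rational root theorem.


Rational root theorem: possible roots are ±p/q where:
  p divides the constant term (8): p ∈ {1, 2, 4, 8}
  q divides the leading coefficient (1): q ∈ {1}

All possible rational roots: -8, -4, -2, -1, 1, 2, 4, 8

-8, -4, -2, -1, 1, 2, 4, 8


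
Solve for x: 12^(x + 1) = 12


Express both sides with the same base.
12 = 12^1
Since the bases match, equate exponents: x + 1 = 1
So x = 1 - (1) = 0

x = 0


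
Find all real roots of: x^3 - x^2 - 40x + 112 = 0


Let p(x) = x^3 - x^2 - 40x + 112. By the rational root theorem (leading coefficient 1), any rational root is an integer divisor of 112: try ±1, ±2, ... in turn.
Test x = 1: value = 72 ≠ 0.
Test x = -1: value = 150 ≠ 0.
Test x = 2: value = 36 ≠ 0.
Test x = -2: value = 180 ≠ 0.
Test x = 4: value = 0 ✓, so (x - 4) is a factor.
Synthetic division by (x - 4): bring down 1; 1(4) - 1 = 3; 3(4) - 40 = -28; (-28)(4) + 112 = 0 → quotient x^2 + 3x - 28, remainder 0.
Solve the quadratic x^2 + 3x - 28 = 0: discriminant = 3^2 - 4(1)(-28) = 9 + 112 = 121.
sqrt(121) = 11, so x = (-3 ± 11)/2: x = 4 or x = -7.

x = -7, x = 4 (multiplicity 2)


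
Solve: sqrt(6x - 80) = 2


Square both sides: 6x - 80 = 2^2 = 4
6x = 4 + 80 = 84
x = 14
Check: sqrt(6*14 - 80) = sqrt(4) = 2 ✓

x = 14


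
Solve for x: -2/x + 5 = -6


Subtract 5 from both sides: -2/x = -11
Multiply both sides by x: -2 = -11 * x
Divide by -11: x = 2/11

x = 2/11


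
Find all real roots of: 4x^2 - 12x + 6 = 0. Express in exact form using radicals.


Using the quadratic formula: x = (-b ± sqrt(b^2 - 4ac)) / (2a)
Here a = 4, b = -12, c = 6
Discriminant = b^2 - 4ac = (-12)^2 - 4(4)(6) = 144 - 96 = 48
Since discriminant = 48 > 0, there are two real roots.
x = (12 ± 4*sqrt(3)) / 8
Simplifying: x = (3 ± sqrt(3)) / 2
Numerically: x ≈ 2.3660 or x ≈ 0.6340

x = (3 + sqrt(3)) / 2 or x = (3 - sqrt(3)) / 2


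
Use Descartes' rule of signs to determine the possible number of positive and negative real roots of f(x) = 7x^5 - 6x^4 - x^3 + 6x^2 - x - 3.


Descartes' rule of signs:

For positive roots, count sign changes in f(x) = 7x^5 - 6x^4 - x^3 + 6x^2 - x - 3:
Signs of coefficients: +, -, -, +, -, -
Number of sign changes: 3
Possible positive real roots: 3, 1

For negative roots, examine f(-x) = -7x^5 - 6x^4 + x^3 + 6x^2 + x - 3:
Signs of coefficients: -, -, +, +, +, -
Number of sign changes: 2
Possible negative real roots: 2, 0

Positive roots: 3 or 1; Negative roots: 2 or 0


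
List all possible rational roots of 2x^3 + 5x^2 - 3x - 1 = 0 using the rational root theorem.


Rational root theorem: possible roots are ±p/q where:
  p divides the constant term (-1): p ∈ {1}
  q divides the leading coefficient (2): q ∈ {1, 2}

All possible rational roots: -1, -1/2, 1/2, 1

-1, -1/2, 1/2, 1
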